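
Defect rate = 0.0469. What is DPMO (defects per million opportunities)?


DPMO = defect_rate * 1000000 = 0.0469 * 1000000

46900


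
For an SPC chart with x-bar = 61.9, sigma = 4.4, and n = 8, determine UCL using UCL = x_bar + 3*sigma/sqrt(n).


UCL = 61.9 + 3 * 4.4 / sqrt(8)

66.57


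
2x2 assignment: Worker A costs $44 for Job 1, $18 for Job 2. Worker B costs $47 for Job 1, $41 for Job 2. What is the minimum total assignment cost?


Option 1: A->1 + B->2 = $44 + $41 = $85
Option 2: A->2 + B->1 = $18 + $47 = $65
Min cost = min($85, $65) = $65

$65


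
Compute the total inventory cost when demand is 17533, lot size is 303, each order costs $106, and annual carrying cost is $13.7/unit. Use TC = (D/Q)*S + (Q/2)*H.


TC = 17533/303 * 106 + 303/2 * 13.7

$8209.21


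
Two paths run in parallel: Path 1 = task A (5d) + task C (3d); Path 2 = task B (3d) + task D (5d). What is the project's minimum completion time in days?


Path 1 = 5 + 3 = 8 days
Path 2 = 3 + 5 = 8 days
Duration = max(8, 8) = 8 days

8 days


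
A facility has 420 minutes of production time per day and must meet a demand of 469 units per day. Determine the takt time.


Formula: Takt Time = Available Production Time / Customer Demand
Takt = 420 min/day / 469 units/day
Takt = 0.9 min/unit

0.9 min/unit


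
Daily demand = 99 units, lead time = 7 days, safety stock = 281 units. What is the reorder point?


Formula: ROP = (Daily Demand * Lead Time) + Safety Stock
Demand during lead time = 99 * 7 = 693 units
ROP = 693 + 281 = 974 units

974 units


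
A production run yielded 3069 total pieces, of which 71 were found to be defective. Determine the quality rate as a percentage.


Formula: Quality Rate = Good Pieces / Total Pieces * 100
Good pieces = 3069 - 71 = 2998
QR = 2998 / 3069 * 100 = 97.7%

97.7%


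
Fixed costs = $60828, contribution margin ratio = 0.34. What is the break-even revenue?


Formula: BER = Fixed Costs / Contribution Margin Ratio
BER = $60828 / 0.34
BER = $178905.88 (to the nearest cent)

$178905.88


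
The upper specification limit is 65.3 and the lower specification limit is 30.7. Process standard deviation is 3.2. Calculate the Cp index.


Cp = (65.3 - 30.7) / (6 * 3.2)

1.8


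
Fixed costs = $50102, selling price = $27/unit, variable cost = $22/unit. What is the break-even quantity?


Formula: BEQ = Fixed Costs / (Price - Variable Cost)
Contribution margin = $27 - $22 = $5/unit
BEQ = ceil($50102 / $5/unit) = ceil(10020.4) = 10021 units

10021 units


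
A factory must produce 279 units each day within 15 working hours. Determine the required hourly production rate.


Formula: Production Rate = Daily Demand / Available Hours
Rate = 279 units/day / 15 hours/day
Rate = 18.6 units/hour

18.6 units/hour


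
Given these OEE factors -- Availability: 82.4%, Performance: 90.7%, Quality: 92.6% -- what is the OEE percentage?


Formula: OEE = Availability * Performance * Quality / 10000
A * P = 82.4% * 90.7% / 100 = 74.74%
OEE = 74.74% * 92.6% / 100 = 69.2%

69.2%


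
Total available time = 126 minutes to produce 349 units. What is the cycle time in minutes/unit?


Formula: CT = Available Time / Number of Units
CT = 126 min / 349 units
CT = 0.36 min/unit

0.36 min/unit


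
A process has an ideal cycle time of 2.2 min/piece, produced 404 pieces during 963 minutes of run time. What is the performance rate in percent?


Formula: Performance = (Ideal CT * Total Count) / Run Time * 100
Ideal output time = 2.2 * 404 = 888.8 min
Performance = 888.8 / 963 * 100 = 92.3%

92.3%


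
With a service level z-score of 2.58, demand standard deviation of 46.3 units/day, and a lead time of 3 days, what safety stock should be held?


Formula: SS = z * sigma_d * sqrt(LT)
sqrt(LT) = sqrt(3) = 1.7321
SS = 2.58 * 46.3 * 1.7321
SS = 206.9 units

206.9 units


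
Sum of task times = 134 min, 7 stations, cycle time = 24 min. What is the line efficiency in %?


Formula: Efficiency = Sum of Task Times / (N_stations * CT) * 100
Total station capacity = 7 stations * 24 min = 168 min
Efficiency = 134 / 168 * 100 = 79.8%

79.8%


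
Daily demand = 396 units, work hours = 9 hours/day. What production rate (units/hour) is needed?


Formula: Production Rate = Daily Demand / Available Hours
Rate = 396 units/day / 9 hours/day
Rate = 44.0 units/hour

44.0 units/hour


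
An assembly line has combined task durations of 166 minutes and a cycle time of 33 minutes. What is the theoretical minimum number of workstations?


Formula: N_min = ceil(Sum of Task Times / Cycle Time)
N_min = ceil(166 min / 33 min) = ceil(5.0303)
N_min = 6 stations

6


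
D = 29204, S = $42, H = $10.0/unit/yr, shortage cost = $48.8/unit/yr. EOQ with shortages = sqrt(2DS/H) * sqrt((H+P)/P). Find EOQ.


Formula: EOQ* = sqrt(2DS/H) * sqrt((H+P)/P)
Base EOQ = sqrt(2*29204*42/10.0) = 495.29 units
Correction = sqrt((10.0+48.8)/48.8) = 1.09769
EOQ* = 495.29 * 1.09769 = 543.7 units

543.7 units


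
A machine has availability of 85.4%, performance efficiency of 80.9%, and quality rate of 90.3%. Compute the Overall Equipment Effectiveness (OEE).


Formula: OEE = Availability * Performance * Quality / 10000
A * P = 85.4% * 80.9% / 100 = 69.09%
OEE = 69.09% * 90.3% / 100 = 62.4%

62.4%


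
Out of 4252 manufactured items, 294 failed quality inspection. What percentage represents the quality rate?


Formula: Quality Rate = Good Pieces / Total Pieces * 100
Good pieces = 4252 - 294 = 3958
QR = 3958 / 4252 * 100 = 93.1%

93.1%


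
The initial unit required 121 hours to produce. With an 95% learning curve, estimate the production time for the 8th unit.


Formula: T_n = T_1 * (learning_rate)^(log2(n)) where learning_rate = rate/100
Doublings = log2(8) = 3
T_n = 121 * 0.95^3
T_n = 121 * 0.8574 = 103.7 hours

103.7 hours


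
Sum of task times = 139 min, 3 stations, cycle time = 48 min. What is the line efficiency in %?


Formula: Efficiency = Sum of Task Times / (N_stations * CT) * 100
Total station capacity = 3 stations * 48 min = 144 min
Efficiency = 139 / 144 * 100 = 96.5%

96.5%


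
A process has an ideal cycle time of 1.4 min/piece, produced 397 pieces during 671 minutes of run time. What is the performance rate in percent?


Formula: Performance = (Ideal CT * Total Count) / Run Time * 100
Ideal output time = 1.4 * 397 = 555.8 min
Performance = 555.8 / 671 * 100 = 82.8%

82.8%


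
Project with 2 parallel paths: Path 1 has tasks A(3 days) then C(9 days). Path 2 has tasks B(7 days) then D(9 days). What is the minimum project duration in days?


Path 1 = 3 + 9 = 12 days
Path 2 = 7 + 9 = 16 days
Duration = max(12, 16) = 16 days

16 days


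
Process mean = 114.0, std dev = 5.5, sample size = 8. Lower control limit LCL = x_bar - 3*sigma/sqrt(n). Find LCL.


LCL = 114.0 - 3 * 5.5 / sqrt(8)

108.17


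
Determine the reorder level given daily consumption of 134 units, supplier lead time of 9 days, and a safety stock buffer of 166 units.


Formula: ROP = (Daily Demand * Lead Time) + Safety Stock
Demand during lead time = 134 * 9 = 1206 units
ROP = 1206 + 166 = 1372 units

1372 units


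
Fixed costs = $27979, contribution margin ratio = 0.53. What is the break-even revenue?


Formula: BER = Fixed Costs / Contribution Margin Ratio
BER = $27979 / 0.53
BER = $52790.57 (to the nearest cent)

$52790.57


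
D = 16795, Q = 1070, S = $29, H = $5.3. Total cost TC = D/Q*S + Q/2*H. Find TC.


TC = 16795/1070 * 29 + 1070/2 * 5.3

$3290.69


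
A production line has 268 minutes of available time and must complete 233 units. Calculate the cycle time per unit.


Formula: CT = Available Time / Number of Units
CT = 268 min / 233 units
CT = 1.15 min/unit

1.15 min/unit


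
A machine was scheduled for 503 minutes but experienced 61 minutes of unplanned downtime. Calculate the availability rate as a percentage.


Formula: Availability = (Planned Time - Downtime) / Planned Time * 100
Uptime = 503 - 61 = 442 min
Availability = 442 / 503 * 100 = 87.9%

87.9%


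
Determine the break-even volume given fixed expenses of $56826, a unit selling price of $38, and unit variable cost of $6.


Formula: BEQ = Fixed Costs / (Price - Variable Cost)
Contribution margin = $38 - $6 = $32/unit
BEQ = ceil($56826 / $32/unit) = ceil(1775.81) = 1776 units

1776 units


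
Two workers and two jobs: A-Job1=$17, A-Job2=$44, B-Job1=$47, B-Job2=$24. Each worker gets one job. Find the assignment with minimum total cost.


Option 1: A->1 + B->2 = $17 + $24 = $41
Option 2: A->2 + B->1 = $44 + $47 = $91
Min cost = min($41, $91) = $41

$41


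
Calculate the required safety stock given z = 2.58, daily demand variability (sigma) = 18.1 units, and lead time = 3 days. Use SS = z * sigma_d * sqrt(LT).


Formula: SS = z * sigma_d * sqrt(LT)
sqrt(LT) = sqrt(3) = 1.7321
SS = 2.58 * 18.1 * 1.7321
SS = 80.9 units

80.9 units


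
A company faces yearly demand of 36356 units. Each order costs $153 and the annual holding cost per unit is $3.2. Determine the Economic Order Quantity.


Formula: EOQ = sqrt(2 * D * S / H)
Numerator: 2 * 36356 * 153 = 11124936
2DS/H = 11124936 / 3.2 = 3476542.5
EOQ = sqrt(3476542.5) = 1864.5 units

1864.5 units


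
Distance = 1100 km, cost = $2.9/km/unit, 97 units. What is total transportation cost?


TC = dist * cost * units = 1100 * 2.9 * 97 = $309430.00

$309430.00


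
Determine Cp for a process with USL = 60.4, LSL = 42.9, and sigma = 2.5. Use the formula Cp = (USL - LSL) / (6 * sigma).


Cp = (60.4 - 42.9) / (6 * 2.5)

1.17


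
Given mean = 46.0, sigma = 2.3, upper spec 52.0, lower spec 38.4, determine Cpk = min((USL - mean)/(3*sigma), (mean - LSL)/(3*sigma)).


Cpu = (52.0 - 46.0) / (3 * 2.3) = 0.87
Cpl = (46.0 - 38.4) / (3 * 2.3) = 1.1
Cpk = min(0.87, 1.1) = 0.87

0.87


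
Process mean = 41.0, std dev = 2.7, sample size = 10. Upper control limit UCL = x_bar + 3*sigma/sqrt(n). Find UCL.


UCL = 41.0 + 3 * 2.7 / sqrt(10)

43.56


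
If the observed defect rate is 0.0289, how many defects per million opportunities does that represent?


DPMO = defect_rate * 1000000 = 0.0289 * 1000000

28900


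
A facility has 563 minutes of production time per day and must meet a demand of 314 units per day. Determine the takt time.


Formula: Takt Time = Available Production Time / Customer Demand
Takt = 563 min/day / 314 units/day
Takt = 1.79 min/unit

1.79 min/unit


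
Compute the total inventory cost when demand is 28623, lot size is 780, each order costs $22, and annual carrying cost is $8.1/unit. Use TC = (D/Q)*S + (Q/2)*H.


TC = 28623/780 * 22 + 780/2 * 8.1

$3966.32


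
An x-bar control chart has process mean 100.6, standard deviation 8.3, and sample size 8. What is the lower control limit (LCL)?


LCL = 100.6 - 3 * 8.3 / sqrt(8)

91.8


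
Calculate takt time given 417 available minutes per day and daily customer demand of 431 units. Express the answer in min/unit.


Formula: Takt Time = Available Production Time / Customer Demand
Takt = 417 min/day / 431 units/day
Takt = 0.97 min/unit

0.97 min/unit


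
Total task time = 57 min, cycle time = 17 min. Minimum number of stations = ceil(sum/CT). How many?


Formula: N_min = ceil(Sum of Task Times / Cycle Time)
N_min = ceil(57 min / 17 min) = ceil(3.3529)
N_min = 4 stations

4


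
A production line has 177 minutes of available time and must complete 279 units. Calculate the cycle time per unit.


Formula: CT = Available Time / Number of Units
CT = 177 min / 279 units
CT = 0.63 min/unit

0.63 min/unit


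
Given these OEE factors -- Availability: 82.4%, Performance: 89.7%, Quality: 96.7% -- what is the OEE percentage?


Formula: OEE = Availability * Performance * Quality / 10000
A * P = 82.4% * 89.7% / 100 = 73.91%
OEE = 73.91% * 96.7% / 100 = 71.5%

71.5%


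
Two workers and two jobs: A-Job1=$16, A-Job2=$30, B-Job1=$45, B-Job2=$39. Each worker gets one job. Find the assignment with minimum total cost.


Option 1: A->1 + B->2 = $16 + $39 = $55
Option 2: A->2 + B->1 = $30 + $45 = $75
Min cost = min($55, $75) = $55

$55


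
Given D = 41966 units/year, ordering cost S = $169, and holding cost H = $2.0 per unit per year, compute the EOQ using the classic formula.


Formula: EOQ = sqrt(2 * D * S / H)
Numerator: 2 * 41966 * 169 = 14184508
2DS/H = 14184508 / 2.0 = 7092254.0
EOQ = sqrt(7092254.0) = 2663.1 units

2663.1 units


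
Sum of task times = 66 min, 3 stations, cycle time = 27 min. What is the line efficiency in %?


Formula: Efficiency = Sum of Task Times / (N_stations * CT) * 100
Total station capacity = 3 stations * 27 min = 81 min
Efficiency = 66 / 81 * 100 = 81.5%

81.5%


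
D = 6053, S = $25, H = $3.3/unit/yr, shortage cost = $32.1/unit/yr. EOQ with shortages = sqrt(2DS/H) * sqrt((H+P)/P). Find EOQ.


Formula: EOQ* = sqrt(2DS/H) * sqrt((H+P)/P)
Base EOQ = sqrt(2*6053*25/3.3) = 302.84 units
Correction = sqrt((3.3+32.1)/32.1) = 1.05014
EOQ* = 302.84 * 1.05014 = 318.0 units

318.0 units


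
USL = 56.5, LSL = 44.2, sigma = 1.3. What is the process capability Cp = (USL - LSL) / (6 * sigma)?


Cp = (56.5 - 44.2) / (6 * 1.3)

1.58


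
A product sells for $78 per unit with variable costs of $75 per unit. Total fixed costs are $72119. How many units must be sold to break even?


Formula: BEQ = Fixed Costs / (Price - Variable Cost)
Contribution margin = $78 - $75 = $3/unit
BEQ = ceil($72119 / $3/unit) = ceil(24039.67) = 24040 units

24040 units


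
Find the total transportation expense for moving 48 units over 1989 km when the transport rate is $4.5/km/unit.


TC = dist * cost * units = 1989 * 4.5 * 48 = $429624.00

$429624.00


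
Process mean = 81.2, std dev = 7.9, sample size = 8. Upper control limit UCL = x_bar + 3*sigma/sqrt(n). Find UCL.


UCL = 81.2 + 3 * 7.9 / sqrt(8)

89.58


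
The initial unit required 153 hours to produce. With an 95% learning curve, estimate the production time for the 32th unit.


Formula: T_n = T_1 * (learning_rate)^(log2(n)) where learning_rate = rate/100
Doublings = log2(32) = 5
T_n = 153 * 0.95^5
T_n = 153 * 0.7738 = 118.4 hours

118.4 hours


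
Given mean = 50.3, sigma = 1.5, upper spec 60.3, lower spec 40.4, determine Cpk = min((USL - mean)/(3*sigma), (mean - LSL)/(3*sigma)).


Cpu = (60.3 - 50.3) / (3 * 1.5) = 2.22
Cpl = (50.3 - 40.4) / (3 * 1.5) = 2.2
Cpk = min(2.22, 2.2) = 2.2

2.2


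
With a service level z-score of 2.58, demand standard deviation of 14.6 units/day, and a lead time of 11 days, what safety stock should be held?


Formula: SS = z * sigma_d * sqrt(LT)
sqrt(LT) = sqrt(11) = 3.3166
SS = 2.58 * 14.6 * 3.3166
SS = 124.9 units

124.9 units


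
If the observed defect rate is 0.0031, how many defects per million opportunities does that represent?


DPMO = defect_rate * 1000000 = 0.0031 * 1000000

3100


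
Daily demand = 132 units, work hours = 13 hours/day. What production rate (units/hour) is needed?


Formula: Production Rate = Daily Demand / Available Hours
Rate = 132 units/day / 13 hours/day
Rate = 10.2 units/hour

10.2 units/hour


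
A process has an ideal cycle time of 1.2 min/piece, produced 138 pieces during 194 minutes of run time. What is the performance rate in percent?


Formula: Performance = (Ideal CT * Total Count) / Run Time * 100
Ideal output time = 1.2 * 138 = 165.6 min
Performance = 165.6 / 194 * 100 = 85.4%

85.4%


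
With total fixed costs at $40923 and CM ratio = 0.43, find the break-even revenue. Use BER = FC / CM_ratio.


Formula: BER = Fixed Costs / Contribution Margin Ratio
BER = $40923 / 0.43
BER = $95169.77 (to the nearest cent)

$95169.77


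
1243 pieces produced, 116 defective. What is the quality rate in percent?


Formula: Quality Rate = Good Pieces / Total Pieces * 100
Good pieces = 1243 - 116 = 1127
QR = 1127 / 1243 * 100 = 90.7%

90.7%


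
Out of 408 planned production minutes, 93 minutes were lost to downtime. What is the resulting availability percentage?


Formula: Availability = (Planned Time - Downtime) / Planned Time * 100
Uptime = 408 - 93 = 315 min
Availability = 315 / 408 * 100 = 77.2%

77.2%


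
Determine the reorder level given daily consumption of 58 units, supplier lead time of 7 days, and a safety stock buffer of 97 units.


Formula: ROP = (Daily Demand * Lead Time) + Safety Stock
Demand during lead time = 58 * 7 = 406 units
ROP = 406 + 97 = 503 units

503 units


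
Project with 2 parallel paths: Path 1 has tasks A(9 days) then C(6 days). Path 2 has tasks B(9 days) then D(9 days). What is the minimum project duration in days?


Path 1 = 9 + 6 = 15 days
Path 2 = 9 + 9 = 18 days
Duration = max(15, 18) = 18 days

18 days


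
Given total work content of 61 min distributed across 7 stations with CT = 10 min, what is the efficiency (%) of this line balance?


Formula: Efficiency = Sum of Task Times / (N_stations * CT) * 100
Total station capacity = 7 stations * 10 min = 70 min
Efficiency = 61 / 70 * 100 = 87.1%

87.1%


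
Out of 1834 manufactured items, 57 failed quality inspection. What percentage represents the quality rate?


Formula: Quality Rate = Good Pieces / Total Pieces * 100
Good pieces = 1834 - 57 = 1777
QR = 1777 / 1834 * 100 = 96.9%

96.9%


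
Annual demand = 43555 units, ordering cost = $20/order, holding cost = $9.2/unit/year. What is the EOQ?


Formula: EOQ = sqrt(2 * D * S / H)
Numerator: 2 * 43555 * 20 = 1742200
2DS/H = 1742200 / 9.2 = 189369.6
EOQ = sqrt(189369.6) = 435.2 units

435.2 units


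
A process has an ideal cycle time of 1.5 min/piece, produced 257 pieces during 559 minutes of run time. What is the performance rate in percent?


Formula: Performance = (Ideal CT * Total Count) / Run Time * 100
Ideal output time = 1.5 * 257 = 385.5 min
Performance = 385.5 / 559 * 100 = 69.0%

69.0%


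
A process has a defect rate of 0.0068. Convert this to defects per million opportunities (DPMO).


DPMO = defect_rate * 1000000 = 0.0068 * 1000000

6800


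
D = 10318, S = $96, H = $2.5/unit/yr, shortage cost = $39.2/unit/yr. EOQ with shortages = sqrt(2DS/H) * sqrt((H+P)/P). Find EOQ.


Formula: EOQ* = sqrt(2DS/H) * sqrt((H+P)/P)
Base EOQ = sqrt(2*10318*96/2.5) = 890.18 units
Correction = sqrt((2.5+39.2)/39.2) = 1.03139
EOQ* = 890.18 * 1.03139 = 918.1 units

918.1 units


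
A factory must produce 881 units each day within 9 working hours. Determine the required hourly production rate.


Formula: Production Rate = Daily Demand / Available Hours
Rate = 881 units/day / 9 hours/day
Rate = 97.9 units/hour

97.9 units/hour


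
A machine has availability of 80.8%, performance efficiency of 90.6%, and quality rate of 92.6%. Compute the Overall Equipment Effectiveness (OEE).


Formula: OEE = Availability * Performance * Quality / 10000
A * P = 80.8% * 90.6% / 100 = 73.2%
OEE = 73.2% * 92.6% / 100 = 67.8%

67.8%


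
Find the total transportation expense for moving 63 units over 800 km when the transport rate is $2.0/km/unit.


TC = dist * cost * units = 800 * 2.0 * 63 = $100800.00

$100800.00


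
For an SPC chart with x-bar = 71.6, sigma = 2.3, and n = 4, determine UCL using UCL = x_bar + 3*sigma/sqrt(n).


UCL = 71.6 + 3 * 2.3 / sqrt(4)

75.05


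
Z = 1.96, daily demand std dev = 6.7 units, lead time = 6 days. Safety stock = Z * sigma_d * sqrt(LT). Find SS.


Formula: SS = z * sigma_d * sqrt(LT)
sqrt(LT) = sqrt(6) = 2.4495
SS = 1.96 * 6.7 * 2.4495
SS = 32.2 units

32.2 units


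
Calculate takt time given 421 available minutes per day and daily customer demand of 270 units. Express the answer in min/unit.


Formula: Takt Time = Available Production Time / Customer Demand
Takt = 421 min/day / 270 units/day
Takt = 1.56 min/unit

1.56 min/unit


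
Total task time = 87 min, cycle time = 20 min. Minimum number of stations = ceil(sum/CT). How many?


Formula: N_min = ceil(Sum of Task Times / Cycle Time)
N_min = ceil(87 min / 20 min) = ceil(4.35)
N_min = 5 stations

5


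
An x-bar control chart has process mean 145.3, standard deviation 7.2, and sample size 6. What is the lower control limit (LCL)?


LCL = 145.3 - 3 * 7.2 / sqrt(6)

136.48


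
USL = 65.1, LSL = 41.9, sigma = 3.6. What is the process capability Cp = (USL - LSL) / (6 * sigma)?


Cp = (65.1 - 41.9) / (6 * 3.6)

1.07


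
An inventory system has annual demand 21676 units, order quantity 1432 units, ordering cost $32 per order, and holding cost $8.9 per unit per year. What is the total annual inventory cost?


TC = 21676/1432 * 32 + 1432/2 * 8.9

$6856.78


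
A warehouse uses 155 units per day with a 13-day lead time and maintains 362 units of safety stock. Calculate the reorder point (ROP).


Formula: ROP = (Daily Demand * Lead Time) + Safety Stock
Demand during lead time = 155 * 13 = 2015 units
ROP = 2015 + 362 = 2377 units

2377 units


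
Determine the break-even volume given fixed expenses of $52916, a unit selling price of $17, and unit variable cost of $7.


Formula: BEQ = Fixed Costs / (Price - Variable Cost)
Contribution margin = $17 - $7 = $10/unit
BEQ = ceil($52916 / $10/unit) = ceil(5291.6) = 5292 units

5292 units


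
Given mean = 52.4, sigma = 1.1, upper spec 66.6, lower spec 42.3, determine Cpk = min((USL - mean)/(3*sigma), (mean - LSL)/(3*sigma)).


Cpu = (66.6 - 52.4) / (3 * 1.1) = 4.3
Cpl = (52.4 - 42.3) / (3 * 1.1) = 3.06
Cpk = min(4.3, 3.06) = 3.06

3.06


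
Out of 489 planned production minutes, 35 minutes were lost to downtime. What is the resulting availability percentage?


Formula: Availability = (Planned Time - Downtime) / Planned Time * 100
Uptime = 489 - 35 = 454 min
Availability = 454 / 489 * 100 = 92.8%

92.8%


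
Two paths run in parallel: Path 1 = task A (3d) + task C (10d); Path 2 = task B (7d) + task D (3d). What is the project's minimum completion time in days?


Path 1 = 3 + 10 = 13 days
Path 2 = 7 + 3 = 10 days
Duration = max(13, 10) = 13 days

13 days


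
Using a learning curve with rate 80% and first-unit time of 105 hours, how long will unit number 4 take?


Formula: T_n = T_1 * (learning_rate)^(log2(n)) where learning_rate = rate/100
Doublings = log2(4) = 2
T_n = 105 * 0.8^2
T_n = 105 * 0.64 = 67.2 hours

67.2 hours


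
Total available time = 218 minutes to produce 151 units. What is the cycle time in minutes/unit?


Formula: CT = Available Time / Number of Units
CT = 218 min / 151 units
CT = 1.44 min/unit

1.44 min/unit


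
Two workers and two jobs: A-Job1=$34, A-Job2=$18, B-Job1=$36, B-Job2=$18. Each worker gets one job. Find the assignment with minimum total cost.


Option 1: A->1 + B->2 = $34 + $18 = $52
Option 2: A->2 + B->1 = $18 + $36 = $54
Min cost = min($52, $54) = $52

$52


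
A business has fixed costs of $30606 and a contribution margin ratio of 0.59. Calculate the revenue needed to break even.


Formula: BER = Fixed Costs / Contribution Margin Ratio
BER = $30606 / 0.59
BER = $51874.58 (to the nearest cent)

$51874.58


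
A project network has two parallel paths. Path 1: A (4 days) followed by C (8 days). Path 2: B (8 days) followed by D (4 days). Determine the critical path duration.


Path 1 = 4 + 8 = 12 days
Path 2 = 8 + 4 = 12 days
Duration = max(12, 12) = 12 days

12 days


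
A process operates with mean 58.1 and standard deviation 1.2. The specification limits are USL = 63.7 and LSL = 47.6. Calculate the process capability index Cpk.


Cpu = (63.7 - 58.1) / (3 * 1.2) = 1.56
Cpl = (58.1 - 47.6) / (3 * 1.2) = 2.92
Cpk = min(1.56, 2.92) = 1.56

1.56


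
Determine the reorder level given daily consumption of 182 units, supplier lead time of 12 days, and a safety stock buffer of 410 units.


Formula: ROP = (Daily Demand * Lead Time) + Safety Stock
Demand during lead time = 182 * 12 = 2184 units
ROP = 2184 + 410 = 2594 units

2594 units


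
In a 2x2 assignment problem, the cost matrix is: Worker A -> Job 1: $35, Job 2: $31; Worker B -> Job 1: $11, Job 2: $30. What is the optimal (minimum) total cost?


Option 1: A->1 + B->2 = $35 + $30 = $65
Option 2: A->2 + B->1 = $31 + $11 = $42
Min cost = min($65, $42) = $42

$42


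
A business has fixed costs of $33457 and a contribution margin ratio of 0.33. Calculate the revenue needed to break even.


Formula: BER = Fixed Costs / Contribution Margin Ratio
BER = $33457 / 0.33
BER = $101384.85 (to the nearest cent)

$101384.85


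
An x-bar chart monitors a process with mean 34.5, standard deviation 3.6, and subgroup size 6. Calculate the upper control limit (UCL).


UCL = 34.5 + 3 * 3.6 / sqrt(6)

38.91


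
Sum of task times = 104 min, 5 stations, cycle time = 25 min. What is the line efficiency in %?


Formula: Efficiency = Sum of Task Times / (N_stations * CT) * 100
Total station capacity = 5 stations * 25 min = 125 min
Efficiency = 104 / 125 * 100 = 83.2%

83.2%


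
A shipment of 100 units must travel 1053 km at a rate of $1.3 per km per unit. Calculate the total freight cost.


TC = dist * cost * units = 1053 * 1.3 * 100 = $136890.00

$136890.00


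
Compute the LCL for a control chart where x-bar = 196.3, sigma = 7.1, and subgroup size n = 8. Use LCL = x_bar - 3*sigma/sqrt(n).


LCL = 196.3 - 3 * 7.1 / sqrt(8)

188.77


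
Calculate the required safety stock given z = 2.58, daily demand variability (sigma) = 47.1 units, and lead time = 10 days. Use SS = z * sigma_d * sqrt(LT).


Formula: SS = z * sigma_d * sqrt(LT)
sqrt(LT) = sqrt(10) = 3.1623
SS = 2.58 * 47.1 * 3.1623
SS = 384.3 units

384.3 units


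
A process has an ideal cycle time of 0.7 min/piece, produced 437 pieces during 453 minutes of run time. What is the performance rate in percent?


Formula: Performance = (Ideal CT * Total Count) / Run Time * 100
Ideal output time = 0.7 * 437 = 305.9 min
Performance = 305.9 / 453 * 100 = 67.5%

67.5%


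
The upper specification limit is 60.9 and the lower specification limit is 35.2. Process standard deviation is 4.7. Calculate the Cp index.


Cp = (60.9 - 35.2) / (6 * 4.7)

0.91


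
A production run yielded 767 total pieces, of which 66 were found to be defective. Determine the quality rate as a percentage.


Formula: Quality Rate = Good Pieces / Total Pieces * 100
Good pieces = 767 - 66 = 701
QR = 701 / 767 * 100 = 91.4%

91.4%


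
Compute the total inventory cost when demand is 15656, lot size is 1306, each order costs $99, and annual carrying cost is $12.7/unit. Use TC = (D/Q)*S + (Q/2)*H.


TC = 15656/1306 * 99 + 1306/2 * 12.7

$9479.89


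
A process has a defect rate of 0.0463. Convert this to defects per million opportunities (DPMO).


DPMO = defect_rate * 1000000 = 0.0463 * 1000000

46300


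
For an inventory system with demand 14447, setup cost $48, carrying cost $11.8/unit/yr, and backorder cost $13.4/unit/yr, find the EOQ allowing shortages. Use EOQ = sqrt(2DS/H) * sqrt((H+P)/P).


Formula: EOQ* = sqrt(2DS/H) * sqrt((H+P)/P)
Base EOQ = sqrt(2*14447*48/11.8) = 342.83 units
Correction = sqrt((11.8+13.4)/13.4) = 1.37135
EOQ* = 342.83 * 1.37135 = 470.1 units

470.1 units


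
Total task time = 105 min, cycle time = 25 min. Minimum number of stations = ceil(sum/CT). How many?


Formula: N_min = ceil(Sum of Task Times / Cycle Time)
N_min = ceil(105 min / 25 min) = ceil(4.2)
N_min = 5 stations

5


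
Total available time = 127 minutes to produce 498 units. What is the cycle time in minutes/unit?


Formula: CT = Available Time / Number of Units
CT = 127 min / 498 units
CT = 0.26 min/unit

0.26 min/unit


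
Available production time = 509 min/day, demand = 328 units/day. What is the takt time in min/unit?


Formula: Takt Time = Available Production Time / Customer Demand
Takt = 509 min/day / 328 units/day
Takt = 1.55 min/unit

1.55 min/unit


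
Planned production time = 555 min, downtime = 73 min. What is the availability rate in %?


Formula: Availability = (Planned Time - Downtime) / Planned Time * 100
Uptime = 555 - 73 = 482 min
Availability = 482 / 555 * 100 = 86.8%

86.8%


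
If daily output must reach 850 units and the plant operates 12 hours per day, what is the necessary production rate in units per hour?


Formula: Production Rate = Daily Demand / Available Hours
Rate = 850 units/day / 12 hours/day
Rate = 70.8 units/hour

70.8 units/hour


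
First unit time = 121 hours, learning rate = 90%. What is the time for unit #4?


Formula: T_n = T_1 * (learning_rate)^(log2(n)) where learning_rate = rate/100
Doublings = log2(4) = 2
T_n = 121 * 0.9^2
T_n = 121 * 0.81 = 98.0 hours

98.0 hours


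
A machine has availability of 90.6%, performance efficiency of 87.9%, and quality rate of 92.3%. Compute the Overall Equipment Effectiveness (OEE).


Formula: OEE = Availability * Performance * Quality / 10000
A * P = 90.6% * 87.9% / 100 = 79.64%
OEE = 79.64% * 92.3% / 100 = 73.5%

73.5%


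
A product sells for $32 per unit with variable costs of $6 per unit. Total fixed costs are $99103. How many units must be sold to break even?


Formula: BEQ = Fixed Costs / (Price - Variable Cost)
Contribution margin = $32 - $6 = $26/unit
BEQ = ceil($99103 / $26/unit) = ceil(3811.65) = 3812 units

3812 units


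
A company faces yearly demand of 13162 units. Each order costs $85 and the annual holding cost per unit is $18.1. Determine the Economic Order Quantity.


Formula: EOQ = sqrt(2 * D * S / H)
Numerator: 2 * 13162 * 85 = 2237540
2DS/H = 2237540 / 18.1 = 123621.0
EOQ = sqrt(123621.0) = 351.6 units

351.6 units


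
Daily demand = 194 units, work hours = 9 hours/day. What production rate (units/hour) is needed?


Formula: Production Rate = Daily Demand / Available Hours
Rate = 194 units/day / 9 hours/day
Rate = 21.6 units/hour

21.6 units/hour


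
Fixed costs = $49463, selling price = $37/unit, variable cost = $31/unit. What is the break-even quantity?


Formula: BEQ = Fixed Costs / (Price - Variable Cost)
Contribution margin = $37 - $31 = $6/unit
BEQ = ceil($49463 / $6/unit) = ceil(8243.83) = 8244 units

8244 units


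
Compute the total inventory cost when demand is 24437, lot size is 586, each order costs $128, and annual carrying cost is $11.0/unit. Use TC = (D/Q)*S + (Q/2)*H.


TC = 24437/586 * 128 + 586/2 * 11.0

$8560.77


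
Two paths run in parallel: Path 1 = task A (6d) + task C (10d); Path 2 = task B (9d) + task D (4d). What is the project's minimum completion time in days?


Path 1 = 6 + 10 = 16 days
Path 2 = 9 + 4 = 13 days
Duration = max(16, 13) = 16 days

16 days


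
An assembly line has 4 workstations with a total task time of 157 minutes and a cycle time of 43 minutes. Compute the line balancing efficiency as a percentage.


Formula: Efficiency = Sum of Task Times / (N_stations * CT) * 100
Total station capacity = 4 stations * 43 min = 172 min
Efficiency = 157 / 172 * 100 = 91.3%

91.3%


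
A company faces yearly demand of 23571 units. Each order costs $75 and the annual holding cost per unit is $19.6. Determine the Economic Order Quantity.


Formula: EOQ = sqrt(2 * D * S / H)
Numerator: 2 * 23571 * 75 = 3535650
2DS/H = 3535650 / 19.6 = 180390.3
EOQ = sqrt(180390.3) = 424.7 units

424.7 units


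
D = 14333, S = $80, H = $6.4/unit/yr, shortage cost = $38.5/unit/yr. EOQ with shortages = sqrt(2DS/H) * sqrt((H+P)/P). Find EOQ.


Formula: EOQ* = sqrt(2DS/H) * sqrt((H+P)/P)
Base EOQ = sqrt(2*14333*80/6.4) = 598.6 units
Correction = sqrt((6.4+38.5)/38.5) = 1.07992
EOQ* = 598.6 * 1.07992 = 646.4 units

646.4 units


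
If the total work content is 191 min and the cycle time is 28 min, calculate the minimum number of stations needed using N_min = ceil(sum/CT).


Formula: N_min = ceil(Sum of Task Times / Cycle Time)
N_min = ceil(191 min / 28 min) = ceil(6.8214)
N_min = 7 stations

7


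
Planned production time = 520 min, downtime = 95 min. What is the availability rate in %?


Formula: Availability = (Planned Time - Downtime) / Planned Time * 100
Uptime = 520 - 95 = 425 min
Availability = 425 / 520 * 100 = 81.7%

81.7%


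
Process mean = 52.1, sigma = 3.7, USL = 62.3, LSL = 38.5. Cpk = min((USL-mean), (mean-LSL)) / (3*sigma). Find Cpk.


Cpu = (62.3 - 52.1) / (3 * 3.7) = 0.92
Cpl = (52.1 - 38.5) / (3 * 3.7) = 1.23
Cpk = min(0.92, 1.23) = 0.92

0.92


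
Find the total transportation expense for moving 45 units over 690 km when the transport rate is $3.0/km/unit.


TC = dist * cost * units = 690 * 3.0 * 45 = $93150.00

$93150.00


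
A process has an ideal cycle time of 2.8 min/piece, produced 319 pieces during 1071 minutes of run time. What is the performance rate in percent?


Formula: Performance = (Ideal CT * Total Count) / Run Time * 100
Ideal output time = 2.8 * 319 = 893.2 min
Performance = 893.2 / 1071 * 100 = 83.4%

83.4%


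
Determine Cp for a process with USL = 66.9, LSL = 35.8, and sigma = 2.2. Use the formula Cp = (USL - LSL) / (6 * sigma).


Cp = (66.9 - 35.8) / (6 * 2.2)

2.36


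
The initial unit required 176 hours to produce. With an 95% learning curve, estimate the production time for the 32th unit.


Formula: T_n = T_1 * (learning_rate)^(log2(n)) where learning_rate = rate/100
Doublings = log2(32) = 5
T_n = 176 * 0.95^5
T_n = 176 * 0.7738 = 136.2 hours

136.2 hours


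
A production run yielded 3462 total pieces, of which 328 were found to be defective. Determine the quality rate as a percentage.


Formula: Quality Rate = Good Pieces / Total Pieces * 100
Good pieces = 3462 - 328 = 3134
QR = 3134 / 3462 * 100 = 90.5%

90.5%


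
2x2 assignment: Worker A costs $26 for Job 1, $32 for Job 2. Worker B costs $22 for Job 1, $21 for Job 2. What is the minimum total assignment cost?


Option 1: A->1 + B->2 = $26 + $21 = $47
Option 2: A->2 + B->1 = $32 + $22 = $54
Min cost = min($47, $54) = $47

$47


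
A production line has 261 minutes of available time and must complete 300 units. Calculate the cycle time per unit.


Formula: CT = Available Time / Number of Units
CT = 261 min / 300 units
CT = 0.87 min/unit

0.87 min/unit


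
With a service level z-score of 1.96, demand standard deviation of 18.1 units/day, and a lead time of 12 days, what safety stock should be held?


Formula: SS = z * sigma_d * sqrt(LT)
sqrt(LT) = sqrt(12) = 3.4641
SS = 1.96 * 18.1 * 3.4641
SS = 122.9 units

122.9 units


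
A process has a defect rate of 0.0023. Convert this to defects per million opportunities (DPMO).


DPMO = defect_rate * 1000000 = 0.0023 * 1000000

2300


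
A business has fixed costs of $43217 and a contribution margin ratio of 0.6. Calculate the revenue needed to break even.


Formula: BER = Fixed Costs / Contribution Margin Ratio
BER = $43217 / 0.6
BER = $72028.33 (to the nearest cent)

$72028.33


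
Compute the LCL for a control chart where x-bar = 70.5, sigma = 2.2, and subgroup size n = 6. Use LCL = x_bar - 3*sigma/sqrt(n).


LCL = 70.5 - 3 * 2.2 / sqrt(6)

67.81


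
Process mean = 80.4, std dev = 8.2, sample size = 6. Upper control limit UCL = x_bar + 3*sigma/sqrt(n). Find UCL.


UCL = 80.4 + 3 * 8.2 / sqrt(6)

90.44


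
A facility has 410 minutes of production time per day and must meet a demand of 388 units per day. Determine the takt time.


Formula: Takt Time = Available Production Time / Customer Demand
Takt = 410 min/day / 388 units/day
Takt = 1.06 min/unit

1.06 min/unit


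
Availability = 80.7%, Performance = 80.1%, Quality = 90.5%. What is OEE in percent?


Formula: OEE = Availability * Performance * Quality / 10000
A * P = 80.7% * 80.1% / 100 = 64.64%
OEE = 64.64% * 90.5% / 100 = 58.5%

58.5%


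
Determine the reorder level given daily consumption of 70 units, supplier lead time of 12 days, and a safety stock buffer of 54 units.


Formula: ROP = (Daily Demand * Lead Time) + Safety Stock
Demand during lead time = 70 * 12 = 840 units
ROP = 840 + 54 = 894 units

894 units


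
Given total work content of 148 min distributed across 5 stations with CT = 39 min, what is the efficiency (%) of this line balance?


Formula: Efficiency = Sum of Task Times / (N_stations * CT) * 100
Total station capacity = 5 stations * 39 min = 195 min
Efficiency = 148 / 195 * 100 = 75.9%

75.9%


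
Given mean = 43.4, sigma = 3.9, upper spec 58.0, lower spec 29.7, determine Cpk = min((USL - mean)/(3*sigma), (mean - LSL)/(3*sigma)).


Cpu = (58.0 - 43.4) / (3 * 3.9) = 1.25
Cpl = (43.4 - 29.7) / (3 * 3.9) = 1.17
Cpk = min(1.25, 1.17) = 1.17

1.17


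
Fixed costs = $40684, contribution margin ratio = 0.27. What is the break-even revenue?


Formula: BER = Fixed Costs / Contribution Margin Ratio
BER = $40684 / 0.27
BER = $150681.48 (to the nearest cent)

$150681.48


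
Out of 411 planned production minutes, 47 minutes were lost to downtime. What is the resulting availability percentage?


Formula: Availability = (Planned Time - Downtime) / Planned Time * 100
Uptime = 411 - 47 = 364 min
Availability = 364 / 411 * 100 = 88.6%

88.6%


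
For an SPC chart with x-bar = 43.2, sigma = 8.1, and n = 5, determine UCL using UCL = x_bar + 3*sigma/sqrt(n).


UCL = 43.2 + 3 * 8.1 / sqrt(5)

54.07


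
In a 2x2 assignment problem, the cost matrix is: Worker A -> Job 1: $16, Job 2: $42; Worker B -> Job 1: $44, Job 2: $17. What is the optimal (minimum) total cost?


Option 1: A->1 + B->2 = $16 + $17 = $33
Option 2: A->2 + B->1 = $42 + $44 = $86
Min cost = min($33, $86) = $33

$33


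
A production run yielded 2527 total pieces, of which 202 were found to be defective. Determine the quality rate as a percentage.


Formula: Quality Rate = Good Pieces / Total Pieces * 100
Good pieces = 2527 - 202 = 2325
QR = 2325 / 2527 * 100 = 92.0%

92.0%


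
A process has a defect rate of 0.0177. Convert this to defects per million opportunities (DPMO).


DPMO = defect_rate * 1000000 = 0.0177 * 1000000

17700


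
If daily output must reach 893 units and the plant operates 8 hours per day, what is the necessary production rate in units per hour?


Formula: Production Rate = Daily Demand / Available Hours
Rate = 893 units/day / 8 hours/day
Rate = 111.6 units/hour

111.6 units/hour


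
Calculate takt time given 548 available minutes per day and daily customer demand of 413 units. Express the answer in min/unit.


Formula: Takt Time = Available Production Time / Customer Demand
Takt = 548 min/day / 413 units/day
Takt = 1.33 min/unit

1.33 min/unit


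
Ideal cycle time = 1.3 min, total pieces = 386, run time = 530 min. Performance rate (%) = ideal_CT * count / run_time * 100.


Formula: Performance = (Ideal CT * Total Count) / Run Time * 100
Ideal output time = 1.3 * 386 = 501.8 min
Performance = 501.8 / 530 * 100 = 94.7%

94.7%


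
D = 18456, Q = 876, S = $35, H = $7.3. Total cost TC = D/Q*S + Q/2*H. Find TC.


TC = 18456/876 * 35 + 876/2 * 7.3

$3934.80


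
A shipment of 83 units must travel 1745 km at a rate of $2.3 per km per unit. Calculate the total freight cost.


TC = dist * cost * units = 1745 * 2.3 * 83 = $333120.50

$333120.50


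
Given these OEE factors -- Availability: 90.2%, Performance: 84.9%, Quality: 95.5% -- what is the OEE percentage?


Formula: OEE = Availability * Performance * Quality / 10000
A * P = 90.2% * 84.9% / 100 = 76.58%
OEE = 76.58% * 95.5% / 100 = 73.1%

73.1%


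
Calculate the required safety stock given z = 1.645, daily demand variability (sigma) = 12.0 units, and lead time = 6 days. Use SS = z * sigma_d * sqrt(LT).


Formula: SS = z * sigma_d * sqrt(LT)
sqrt(LT) = sqrt(6) = 2.4495
SS = 1.645 * 12.0 * 2.4495
SS = 48.4 units

48.4 units


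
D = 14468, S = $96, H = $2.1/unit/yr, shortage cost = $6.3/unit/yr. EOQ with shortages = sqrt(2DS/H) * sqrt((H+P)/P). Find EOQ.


Formula: EOQ* = sqrt(2DS/H) * sqrt((H+P)/P)
Base EOQ = sqrt(2*14468*96/2.1) = 1150.13 units
Correction = sqrt((2.1+6.3)/6.3) = 1.1547
EOQ* = 1150.13 * 1.1547 = 1328.1 units

1328.1 units
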